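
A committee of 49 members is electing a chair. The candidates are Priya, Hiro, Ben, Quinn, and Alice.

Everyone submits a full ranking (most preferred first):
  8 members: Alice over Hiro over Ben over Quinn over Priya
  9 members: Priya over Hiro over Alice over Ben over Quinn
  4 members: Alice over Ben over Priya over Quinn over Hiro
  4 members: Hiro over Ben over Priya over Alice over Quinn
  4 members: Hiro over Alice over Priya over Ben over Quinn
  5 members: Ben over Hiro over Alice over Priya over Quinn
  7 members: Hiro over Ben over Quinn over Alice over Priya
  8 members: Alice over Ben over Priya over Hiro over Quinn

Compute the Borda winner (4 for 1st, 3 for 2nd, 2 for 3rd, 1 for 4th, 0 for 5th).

Priya: 8×0 + 9×4 + 4×2 + 4×2 + 4×2 + 5×1 + 7×0 + 8×2 = 81
Hiro: 8×3 + 9×3 + 4×0 + 4×4 + 4×4 + 5×3 + 7×4 + 8×1 = 134
Ben: 8×2 + 9×1 + 4×3 + 4×3 + 4×1 + 5×4 + 7×3 + 8×3 = 118
Quinn: 8×1 + 9×0 + 4×1 + 4×0 + 4×0 + 5×0 + 7×2 + 8×0 = 26
Alice: 8×4 + 9×2 + 4×4 + 4×1 + 4×3 + 5×2 + 7×1 + 8×4 = 131

Hiro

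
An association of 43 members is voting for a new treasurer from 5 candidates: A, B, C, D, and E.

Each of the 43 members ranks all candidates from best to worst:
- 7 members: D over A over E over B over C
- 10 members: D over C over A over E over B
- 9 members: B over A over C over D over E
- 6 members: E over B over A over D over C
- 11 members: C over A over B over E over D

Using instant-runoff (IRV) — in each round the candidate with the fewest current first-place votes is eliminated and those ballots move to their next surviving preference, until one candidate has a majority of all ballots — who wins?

B

Round 1: A 0, B 9, C 11, D 17, E 6. A eliminated.
Round 2: B 9, C 11, D 17, E 6. E eliminated.
Round 3: B 15, C 11, D 17. C eliminated.
Round 4: B 26, D 17. B has a majority (≥22).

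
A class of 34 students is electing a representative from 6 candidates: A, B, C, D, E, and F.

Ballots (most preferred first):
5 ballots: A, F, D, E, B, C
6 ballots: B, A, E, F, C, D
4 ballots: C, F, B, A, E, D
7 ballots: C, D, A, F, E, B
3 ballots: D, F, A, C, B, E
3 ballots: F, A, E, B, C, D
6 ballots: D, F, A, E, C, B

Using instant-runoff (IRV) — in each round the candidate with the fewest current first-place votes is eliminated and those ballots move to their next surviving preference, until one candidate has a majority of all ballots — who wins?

A

Round 1: A 5, B 6, C 11, D 9, E 0, F 3. E eliminated.
Round 2: A 5, B 6, C 11, D 9, F 3. F eliminated.
Round 3: A 8, B 6, C 11, D 9. B eliminated.
Round 4: A 14, C 11, D 9. D eliminated.
Round 5: A 23, C 11. A has a majority (≥18).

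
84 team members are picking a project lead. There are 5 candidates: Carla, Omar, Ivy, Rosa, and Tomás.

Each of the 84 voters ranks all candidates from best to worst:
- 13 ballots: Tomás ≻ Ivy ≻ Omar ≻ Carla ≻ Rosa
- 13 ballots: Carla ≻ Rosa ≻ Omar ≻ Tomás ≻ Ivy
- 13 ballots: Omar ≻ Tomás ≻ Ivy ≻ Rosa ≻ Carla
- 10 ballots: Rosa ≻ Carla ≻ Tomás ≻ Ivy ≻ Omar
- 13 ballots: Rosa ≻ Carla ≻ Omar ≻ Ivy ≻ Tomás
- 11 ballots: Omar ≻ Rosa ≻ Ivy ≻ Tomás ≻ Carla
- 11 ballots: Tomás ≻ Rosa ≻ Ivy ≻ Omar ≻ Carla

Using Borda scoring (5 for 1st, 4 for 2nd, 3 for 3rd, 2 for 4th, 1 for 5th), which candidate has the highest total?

Carla: 13×2 + 13×5 + 13×1 + 10×4 + 13×4 + 11×1 + 11×1 = 218
Omar: 13×3 + 13×3 + 13×5 + 10×1 + 13×3 + 11×5 + 11×2 = 269
Ivy: 13×4 + 13×1 + 13×3 + 10×2 + 13×2 + 11×3 + 11×3 = 216
Rosa: 13×1 + 13×4 + 13×2 + 10×5 + 13×5 + 11×4 + 11×4 = 294
Tomás: 13×5 + 13×2 + 13×4 + 10×3 + 13×1 + 11×2 + 11×5 = 263

Rosa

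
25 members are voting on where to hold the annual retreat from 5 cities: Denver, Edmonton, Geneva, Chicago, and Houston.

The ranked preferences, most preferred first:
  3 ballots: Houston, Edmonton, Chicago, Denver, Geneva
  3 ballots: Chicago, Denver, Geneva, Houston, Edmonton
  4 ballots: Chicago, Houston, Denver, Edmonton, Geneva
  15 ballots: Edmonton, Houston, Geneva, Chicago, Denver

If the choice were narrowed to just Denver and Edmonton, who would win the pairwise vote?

Edmonton

Denver is ranked above Edmonton on 7 ballots; Edmonton above Denver on 18.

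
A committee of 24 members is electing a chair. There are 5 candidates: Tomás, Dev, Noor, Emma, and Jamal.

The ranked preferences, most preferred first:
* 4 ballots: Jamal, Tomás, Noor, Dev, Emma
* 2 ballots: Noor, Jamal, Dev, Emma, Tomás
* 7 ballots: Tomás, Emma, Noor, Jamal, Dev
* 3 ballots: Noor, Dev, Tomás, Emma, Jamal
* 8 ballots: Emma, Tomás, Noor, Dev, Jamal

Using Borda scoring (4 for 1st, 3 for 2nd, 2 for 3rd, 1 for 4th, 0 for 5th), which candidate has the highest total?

Tomás: 4×3 + 2×0 + 7×4 + 3×2 + 8×3 = 70
Dev: 4×1 + 2×2 + 7×0 + 3×3 + 8×1 = 25
Noor: 4×2 + 2×4 + 7×2 + 3×4 + 8×2 = 58
Emma: 4×0 + 2×1 + 7×3 + 3×1 + 8×4 = 58
Jamal: 4×4 + 2×3 + 7×1 + 3×0 + 8×0 = 29

Tomás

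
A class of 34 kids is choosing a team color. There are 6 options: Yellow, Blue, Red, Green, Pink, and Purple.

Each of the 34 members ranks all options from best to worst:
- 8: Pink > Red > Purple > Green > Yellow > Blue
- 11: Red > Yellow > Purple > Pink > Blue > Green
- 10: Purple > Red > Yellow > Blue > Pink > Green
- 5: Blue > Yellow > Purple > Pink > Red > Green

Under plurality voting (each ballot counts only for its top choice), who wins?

First-place votes: Yellow 0, Blue 5, Red 11, Green 0, Pink 8, Purple 10.

Red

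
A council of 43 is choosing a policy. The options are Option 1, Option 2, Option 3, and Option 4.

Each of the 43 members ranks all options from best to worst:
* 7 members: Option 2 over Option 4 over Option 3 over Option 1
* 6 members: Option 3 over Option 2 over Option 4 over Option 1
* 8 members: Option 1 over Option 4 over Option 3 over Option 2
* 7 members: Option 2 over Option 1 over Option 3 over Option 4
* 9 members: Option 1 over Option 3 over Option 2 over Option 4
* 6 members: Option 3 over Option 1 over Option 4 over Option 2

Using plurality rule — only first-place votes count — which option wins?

First-place votes: Option 1 17, Option 2 14, Option 3 12, Option 4 0.

Option 1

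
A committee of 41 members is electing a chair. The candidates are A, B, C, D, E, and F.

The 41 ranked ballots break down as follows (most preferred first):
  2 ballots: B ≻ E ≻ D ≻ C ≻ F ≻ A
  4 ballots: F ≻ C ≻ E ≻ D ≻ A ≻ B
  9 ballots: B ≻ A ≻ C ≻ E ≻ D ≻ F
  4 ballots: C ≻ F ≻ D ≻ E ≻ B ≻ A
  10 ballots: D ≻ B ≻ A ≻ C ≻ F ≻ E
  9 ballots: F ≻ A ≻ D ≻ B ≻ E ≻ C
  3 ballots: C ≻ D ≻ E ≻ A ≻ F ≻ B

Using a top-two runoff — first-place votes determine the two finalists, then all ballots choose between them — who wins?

B

Round 1 first-place votes: A 0, B 11, C 7, D 10, E 0, F 13. F and B advance.
Runoff: F is ranked above B on 20 ballots, B above F on 21.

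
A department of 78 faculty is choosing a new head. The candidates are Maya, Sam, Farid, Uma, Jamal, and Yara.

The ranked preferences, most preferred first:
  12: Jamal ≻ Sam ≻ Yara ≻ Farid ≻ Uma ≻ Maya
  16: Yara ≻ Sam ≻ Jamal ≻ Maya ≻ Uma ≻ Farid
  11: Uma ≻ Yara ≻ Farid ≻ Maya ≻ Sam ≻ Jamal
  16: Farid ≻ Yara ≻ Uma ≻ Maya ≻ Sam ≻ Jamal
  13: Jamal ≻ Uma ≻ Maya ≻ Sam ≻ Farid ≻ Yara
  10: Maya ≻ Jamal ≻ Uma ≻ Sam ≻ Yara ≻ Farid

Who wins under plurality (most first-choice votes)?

Jamal

First-place votes: Maya 10, Sam 0, Farid 16, Uma 11, Jamal 25, Yara 16.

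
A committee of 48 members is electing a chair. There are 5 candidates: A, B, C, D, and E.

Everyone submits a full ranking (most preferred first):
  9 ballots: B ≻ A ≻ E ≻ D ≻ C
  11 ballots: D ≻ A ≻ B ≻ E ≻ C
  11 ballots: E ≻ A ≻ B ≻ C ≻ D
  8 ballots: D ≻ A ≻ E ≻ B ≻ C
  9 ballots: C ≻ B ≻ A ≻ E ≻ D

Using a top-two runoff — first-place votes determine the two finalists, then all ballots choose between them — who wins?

Round 1 first-place votes: A 0, B 9, C 9, D 19, E 11. D and E advance.
Runoff: D is ranked above E on 19 ballots, E above D on 29.

E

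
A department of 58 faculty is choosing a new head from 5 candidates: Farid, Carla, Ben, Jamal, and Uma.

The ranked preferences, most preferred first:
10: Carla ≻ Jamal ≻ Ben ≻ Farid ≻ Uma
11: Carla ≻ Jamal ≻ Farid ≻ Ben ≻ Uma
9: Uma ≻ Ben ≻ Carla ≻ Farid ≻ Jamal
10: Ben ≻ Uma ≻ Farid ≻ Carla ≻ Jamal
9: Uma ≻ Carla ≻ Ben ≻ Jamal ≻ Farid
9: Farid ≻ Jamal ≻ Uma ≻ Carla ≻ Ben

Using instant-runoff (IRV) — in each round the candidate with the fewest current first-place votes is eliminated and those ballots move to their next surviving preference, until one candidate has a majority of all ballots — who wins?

Uma

Round 1: Farid 9, Carla 21, Ben 10, Jamal 0, Uma 18. Jamal eliminated.
Round 2: Farid 9, Carla 21, Ben 10, Uma 18. Farid eliminated.
Round 3: Carla 21, Ben 10, Uma 27. Ben eliminated.
Round 4: Carla 21, Uma 37. Uma has a majority (≥30).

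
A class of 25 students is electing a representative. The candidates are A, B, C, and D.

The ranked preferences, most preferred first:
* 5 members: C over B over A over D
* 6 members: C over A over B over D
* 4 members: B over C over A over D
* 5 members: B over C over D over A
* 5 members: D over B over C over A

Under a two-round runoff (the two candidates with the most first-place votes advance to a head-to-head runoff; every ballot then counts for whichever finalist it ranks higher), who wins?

Round 1 first-place votes: A 0, B 9, C 11, D 5. C and B advance.
Runoff: C is ranked above B on 11 ballots, B above C on 14.

B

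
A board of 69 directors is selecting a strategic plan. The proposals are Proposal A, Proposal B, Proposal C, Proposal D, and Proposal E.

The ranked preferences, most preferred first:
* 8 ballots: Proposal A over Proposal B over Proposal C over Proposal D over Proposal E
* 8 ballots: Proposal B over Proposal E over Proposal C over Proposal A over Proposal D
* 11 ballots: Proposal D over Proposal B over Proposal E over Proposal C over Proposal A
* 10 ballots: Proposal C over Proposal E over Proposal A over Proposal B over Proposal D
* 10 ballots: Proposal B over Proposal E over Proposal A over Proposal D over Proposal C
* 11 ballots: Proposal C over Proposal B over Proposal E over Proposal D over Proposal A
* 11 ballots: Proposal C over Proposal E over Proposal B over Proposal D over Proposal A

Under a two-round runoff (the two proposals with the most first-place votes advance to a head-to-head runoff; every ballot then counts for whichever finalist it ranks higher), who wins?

Round 1 first-place votes: Proposal A 8, Proposal B 18, Proposal C 32, Proposal D 11, Proposal E 0. Proposal C and Proposal B advance.
Runoff: Proposal C is ranked above Proposal B on 32 ballots, Proposal B above Proposal C on 37.

Proposal B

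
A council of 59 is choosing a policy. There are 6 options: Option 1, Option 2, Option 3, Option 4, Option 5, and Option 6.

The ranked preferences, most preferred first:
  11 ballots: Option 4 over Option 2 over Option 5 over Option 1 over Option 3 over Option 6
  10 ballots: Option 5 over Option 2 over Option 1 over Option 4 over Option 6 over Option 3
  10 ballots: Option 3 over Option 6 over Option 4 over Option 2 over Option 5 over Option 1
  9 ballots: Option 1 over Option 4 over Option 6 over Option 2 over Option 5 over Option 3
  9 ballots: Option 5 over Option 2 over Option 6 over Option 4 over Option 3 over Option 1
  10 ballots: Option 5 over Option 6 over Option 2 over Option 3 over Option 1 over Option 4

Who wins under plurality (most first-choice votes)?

Option 5

First-place votes: Option 1 9, Option 2 0, Option 3 10, Option 4 11, Option 5 29, Option 6 0.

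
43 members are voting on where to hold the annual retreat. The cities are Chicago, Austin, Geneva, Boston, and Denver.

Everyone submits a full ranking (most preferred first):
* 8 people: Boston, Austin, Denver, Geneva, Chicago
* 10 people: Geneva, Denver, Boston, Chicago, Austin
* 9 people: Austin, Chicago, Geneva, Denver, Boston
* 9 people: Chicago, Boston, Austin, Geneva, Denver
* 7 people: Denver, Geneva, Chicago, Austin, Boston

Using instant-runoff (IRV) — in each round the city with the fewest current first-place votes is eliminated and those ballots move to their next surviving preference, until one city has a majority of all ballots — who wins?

Austin

Round 1: Chicago 9, Austin 9, Geneva 10, Boston 8, Denver 7. Denver eliminated.
Round 2: Chicago 9, Austin 9, Geneva 17, Boston 8. Boston eliminated.
Round 3: Chicago 9, Austin 17, Geneva 17. Chicago eliminated.
Round 4: Austin 26, Geneva 17. Austin has a majority (≥22).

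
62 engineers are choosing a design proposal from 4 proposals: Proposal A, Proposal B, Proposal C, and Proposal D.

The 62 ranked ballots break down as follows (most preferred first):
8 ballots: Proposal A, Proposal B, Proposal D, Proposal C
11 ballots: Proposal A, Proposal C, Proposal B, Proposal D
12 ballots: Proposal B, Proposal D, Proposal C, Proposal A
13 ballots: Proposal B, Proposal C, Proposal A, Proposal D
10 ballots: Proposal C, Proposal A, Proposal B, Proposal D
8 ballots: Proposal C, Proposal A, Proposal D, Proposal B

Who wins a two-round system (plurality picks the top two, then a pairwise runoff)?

Proposal A

Round 1 first-place votes: Proposal A 19, Proposal B 25, Proposal C 18, Proposal D 0. Proposal B and Proposal A advance.
Runoff: Proposal B is ranked above Proposal A on 25 ballots, Proposal A above Proposal B on 37.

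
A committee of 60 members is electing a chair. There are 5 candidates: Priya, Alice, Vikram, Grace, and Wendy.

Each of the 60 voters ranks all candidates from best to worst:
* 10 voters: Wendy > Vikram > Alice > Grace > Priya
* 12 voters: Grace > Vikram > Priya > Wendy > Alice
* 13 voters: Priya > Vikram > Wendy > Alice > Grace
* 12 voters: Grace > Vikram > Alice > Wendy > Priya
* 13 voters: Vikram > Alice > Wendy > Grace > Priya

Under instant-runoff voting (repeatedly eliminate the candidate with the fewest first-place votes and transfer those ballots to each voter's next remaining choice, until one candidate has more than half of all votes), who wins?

Vikram

Round 1: Priya 13, Alice 0, Vikram 13, Grace 24, Wendy 10. Alice eliminated.
Round 2: Priya 13, Vikram 13, Grace 24, Wendy 10. Wendy eliminated.
Round 3: Priya 13, Vikram 23, Grace 24. Priya eliminated.
Round 4: Vikram 36, Grace 24. Vikram has a majority (≥31).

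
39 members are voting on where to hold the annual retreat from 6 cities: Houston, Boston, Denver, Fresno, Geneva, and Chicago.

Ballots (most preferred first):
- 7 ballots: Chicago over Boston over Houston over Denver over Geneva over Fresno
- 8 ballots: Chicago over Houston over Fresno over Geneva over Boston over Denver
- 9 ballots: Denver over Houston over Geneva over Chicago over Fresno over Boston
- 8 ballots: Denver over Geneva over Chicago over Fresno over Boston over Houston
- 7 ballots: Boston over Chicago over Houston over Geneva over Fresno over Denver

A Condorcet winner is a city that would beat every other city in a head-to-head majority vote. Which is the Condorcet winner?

Chicago vs Houston: 30–9
Chicago vs Boston: 32–7
Chicago vs Denver: 22–17
Chicago vs Fresno: 39–0
Chicago vs Geneva: 22–17
Chicago beats every other city.

Chicago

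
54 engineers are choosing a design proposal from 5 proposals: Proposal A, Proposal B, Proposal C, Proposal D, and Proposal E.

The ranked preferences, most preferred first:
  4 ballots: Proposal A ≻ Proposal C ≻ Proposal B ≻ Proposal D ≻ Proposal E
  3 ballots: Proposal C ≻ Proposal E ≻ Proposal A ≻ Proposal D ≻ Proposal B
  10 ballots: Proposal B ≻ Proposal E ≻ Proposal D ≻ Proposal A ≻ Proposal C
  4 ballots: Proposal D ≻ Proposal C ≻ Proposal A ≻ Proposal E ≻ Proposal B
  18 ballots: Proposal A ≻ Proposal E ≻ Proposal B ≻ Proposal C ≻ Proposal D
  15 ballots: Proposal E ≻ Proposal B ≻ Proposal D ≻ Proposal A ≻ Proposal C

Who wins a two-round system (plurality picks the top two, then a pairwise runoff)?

Round 1 first-place votes: Proposal A 22, Proposal B 10, Proposal C 3, Proposal D 4, Proposal E 15. Proposal A and Proposal E advance.
Runoff: Proposal A is ranked above Proposal E on 26 ballots, Proposal E above Proposal A on 28.

Proposal E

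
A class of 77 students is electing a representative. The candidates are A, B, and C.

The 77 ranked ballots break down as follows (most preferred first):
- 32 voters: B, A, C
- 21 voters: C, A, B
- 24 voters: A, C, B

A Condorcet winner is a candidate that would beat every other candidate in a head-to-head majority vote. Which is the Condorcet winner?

A

A vs B: 45–32
A vs C: 56–21
A beats every other candidate.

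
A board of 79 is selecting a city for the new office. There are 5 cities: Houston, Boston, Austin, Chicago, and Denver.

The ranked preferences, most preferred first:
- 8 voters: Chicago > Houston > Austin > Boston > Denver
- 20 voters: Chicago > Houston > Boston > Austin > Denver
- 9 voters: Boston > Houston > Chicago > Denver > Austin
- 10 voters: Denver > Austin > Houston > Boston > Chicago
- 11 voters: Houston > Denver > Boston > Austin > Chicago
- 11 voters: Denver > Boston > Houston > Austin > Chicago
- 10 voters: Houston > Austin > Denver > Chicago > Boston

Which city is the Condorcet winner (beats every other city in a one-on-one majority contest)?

Houston

Houston vs Boston: 59–20
Houston vs Austin: 69–10
Houston vs Chicago: 51–28
Houston vs Denver: 58–21
Houston beats every other city.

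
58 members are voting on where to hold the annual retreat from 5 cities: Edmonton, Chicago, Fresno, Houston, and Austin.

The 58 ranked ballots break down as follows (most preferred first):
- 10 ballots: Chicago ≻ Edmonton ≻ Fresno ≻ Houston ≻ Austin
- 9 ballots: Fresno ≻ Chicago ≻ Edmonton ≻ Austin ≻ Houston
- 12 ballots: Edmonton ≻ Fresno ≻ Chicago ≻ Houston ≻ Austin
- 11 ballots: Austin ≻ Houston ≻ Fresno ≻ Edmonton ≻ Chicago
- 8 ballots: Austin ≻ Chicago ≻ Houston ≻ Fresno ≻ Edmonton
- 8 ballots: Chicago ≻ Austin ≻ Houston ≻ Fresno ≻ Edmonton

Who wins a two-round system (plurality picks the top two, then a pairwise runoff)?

Chicago

Round 1 first-place votes: Edmonton 12, Chicago 18, Fresno 9, Houston 0, Austin 19. Austin and Chicago advance.
Runoff: Austin is ranked above Chicago on 19 ballots, Chicago above Austin on 39.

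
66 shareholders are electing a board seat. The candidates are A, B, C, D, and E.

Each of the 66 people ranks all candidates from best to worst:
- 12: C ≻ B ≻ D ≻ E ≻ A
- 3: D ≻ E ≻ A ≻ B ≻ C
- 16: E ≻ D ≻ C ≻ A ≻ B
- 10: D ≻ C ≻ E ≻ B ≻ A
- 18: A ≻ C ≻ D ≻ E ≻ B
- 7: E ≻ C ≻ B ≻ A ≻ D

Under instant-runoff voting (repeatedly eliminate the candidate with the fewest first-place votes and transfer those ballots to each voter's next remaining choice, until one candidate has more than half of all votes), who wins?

D

Round 1: A 18, B 0, C 12, D 13, E 23. B eliminated.
Round 2: A 18, C 12, D 13, E 23. C eliminated.
Round 3: A 18, D 25, E 23. A eliminated.
Round 4: D 43, E 23. D has a majority (≥34).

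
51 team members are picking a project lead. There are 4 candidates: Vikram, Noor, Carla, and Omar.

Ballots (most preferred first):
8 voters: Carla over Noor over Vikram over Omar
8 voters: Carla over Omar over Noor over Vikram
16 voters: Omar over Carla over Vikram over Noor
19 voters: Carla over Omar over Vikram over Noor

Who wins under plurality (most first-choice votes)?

Carla

First-place votes: Vikram 0, Noor 0, Carla 35, Omar 16.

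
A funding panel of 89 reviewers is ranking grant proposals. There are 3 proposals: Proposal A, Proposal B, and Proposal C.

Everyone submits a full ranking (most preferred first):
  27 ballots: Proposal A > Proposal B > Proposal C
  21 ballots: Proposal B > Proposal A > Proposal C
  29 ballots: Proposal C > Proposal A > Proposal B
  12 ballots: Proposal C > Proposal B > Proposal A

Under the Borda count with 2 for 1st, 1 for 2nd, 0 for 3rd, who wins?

Proposal A: 27×2 + 21×1 + 29×1 + 12×0 = 104
Proposal B: 27×1 + 21×2 + 29×0 + 12×1 = 81
Proposal C: 27×0 + 21×0 + 29×2 + 12×2 = 82

Proposal A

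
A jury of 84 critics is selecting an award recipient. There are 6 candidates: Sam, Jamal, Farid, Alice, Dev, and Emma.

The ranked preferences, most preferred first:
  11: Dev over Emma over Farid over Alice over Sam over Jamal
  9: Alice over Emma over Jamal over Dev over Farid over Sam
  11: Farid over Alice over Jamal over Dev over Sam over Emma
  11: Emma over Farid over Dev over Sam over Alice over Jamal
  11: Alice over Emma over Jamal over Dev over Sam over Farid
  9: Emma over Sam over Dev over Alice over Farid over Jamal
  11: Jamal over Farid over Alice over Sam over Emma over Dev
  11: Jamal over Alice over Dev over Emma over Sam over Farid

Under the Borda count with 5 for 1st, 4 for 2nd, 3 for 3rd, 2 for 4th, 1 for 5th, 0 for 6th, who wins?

Sam: 11×1 + 9×0 + 11×1 + 11×2 + 11×1 + 9×4 + 11×2 + 11×1 = 124
Jamal: 11×0 + 9×3 + 11×3 + 11×0 + 11×3 + 9×0 + 11×5 + 11×5 = 203
Farid: 11×3 + 9×1 + 11×5 + 11×4 + 11×0 + 9×1 + 11×4 + 11×0 = 194
Alice: 11×2 + 9×5 + 11×4 + 11×1 + 11×5 + 9×2 + 11×3 + 11×4 = 272
Dev: 11×5 + 9×2 + 11×2 + 11×3 + 11×2 + 9×3 + 11×0 + 11×3 = 210
Emma: 11×4 + 9×4 + 11×0 + 11×5 + 11×4 + 9×5 + 11×1 + 11×2 = 257

Alice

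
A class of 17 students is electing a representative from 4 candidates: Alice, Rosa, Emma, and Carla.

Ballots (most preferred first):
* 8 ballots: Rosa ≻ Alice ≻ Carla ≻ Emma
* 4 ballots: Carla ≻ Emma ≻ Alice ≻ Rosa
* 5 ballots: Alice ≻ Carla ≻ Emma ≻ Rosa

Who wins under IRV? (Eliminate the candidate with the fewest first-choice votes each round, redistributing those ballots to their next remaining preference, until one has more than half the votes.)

Round 1: Alice 5, Rosa 8, Emma 0, Carla 4. Emma eliminated.
Round 2: Alice 5, Rosa 8, Carla 4. Carla eliminated.
Round 3: Alice 9, Rosa 8. Alice has a majority (≥9).

Alice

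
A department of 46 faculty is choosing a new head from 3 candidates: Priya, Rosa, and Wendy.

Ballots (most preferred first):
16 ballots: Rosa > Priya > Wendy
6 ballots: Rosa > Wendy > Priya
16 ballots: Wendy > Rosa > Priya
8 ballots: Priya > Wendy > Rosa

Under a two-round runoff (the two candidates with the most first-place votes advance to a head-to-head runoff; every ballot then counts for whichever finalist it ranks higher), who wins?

Wendy

Round 1 first-place votes: Priya 8, Rosa 22, Wendy 16. Rosa and Wendy advance.
Runoff: Rosa is ranked above Wendy on 22 ballots, Wendy above Rosa on 24.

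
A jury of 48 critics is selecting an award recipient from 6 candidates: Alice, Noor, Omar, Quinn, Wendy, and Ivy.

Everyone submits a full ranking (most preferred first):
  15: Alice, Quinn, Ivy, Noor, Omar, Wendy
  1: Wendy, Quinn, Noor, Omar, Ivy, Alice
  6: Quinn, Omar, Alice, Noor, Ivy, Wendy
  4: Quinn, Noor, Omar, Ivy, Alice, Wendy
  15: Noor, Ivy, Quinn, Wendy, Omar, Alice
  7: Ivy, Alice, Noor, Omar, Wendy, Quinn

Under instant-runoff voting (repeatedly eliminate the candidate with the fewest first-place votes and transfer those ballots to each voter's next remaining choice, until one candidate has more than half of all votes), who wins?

Alice

Round 1: Alice 15, Noor 15, Omar 0, Quinn 10, Wendy 1, Ivy 7. Omar eliminated.
Round 2: Alice 15, Noor 15, Quinn 10, Wendy 1, Ivy 7. Wendy eliminated.
Round 3: Alice 15, Noor 15, Quinn 11, Ivy 7. Ivy eliminated.
Round 4: Alice 22, Noor 15, Quinn 11. Quinn eliminated.
Round 5: Alice 28, Noor 20. Alice has a majority (≥25).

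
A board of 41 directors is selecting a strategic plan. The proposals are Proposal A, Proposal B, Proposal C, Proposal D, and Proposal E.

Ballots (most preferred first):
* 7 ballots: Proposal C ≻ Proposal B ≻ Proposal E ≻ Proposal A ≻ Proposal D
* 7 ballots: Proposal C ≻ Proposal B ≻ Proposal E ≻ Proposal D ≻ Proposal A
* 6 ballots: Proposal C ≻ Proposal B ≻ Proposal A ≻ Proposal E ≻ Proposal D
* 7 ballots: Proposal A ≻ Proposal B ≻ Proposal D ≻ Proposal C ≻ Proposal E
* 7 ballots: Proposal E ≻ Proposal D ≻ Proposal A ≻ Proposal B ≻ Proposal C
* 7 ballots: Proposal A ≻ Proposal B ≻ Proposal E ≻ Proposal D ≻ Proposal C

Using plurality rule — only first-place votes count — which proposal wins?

First-place votes: Proposal A 14, Proposal B 0, Proposal C 20, Proposal D 0, Proposal E 7.

Proposal C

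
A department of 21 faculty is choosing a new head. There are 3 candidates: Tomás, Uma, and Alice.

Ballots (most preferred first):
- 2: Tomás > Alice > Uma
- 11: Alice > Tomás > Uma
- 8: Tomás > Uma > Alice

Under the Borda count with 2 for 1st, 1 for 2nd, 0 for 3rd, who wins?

Tomás

Tomás: 2×2 + 11×1 + 8×2 = 31
Uma: 2×0 + 11×0 + 8×1 = 8
Alice: 2×1 + 11×2 + 8×0 = 24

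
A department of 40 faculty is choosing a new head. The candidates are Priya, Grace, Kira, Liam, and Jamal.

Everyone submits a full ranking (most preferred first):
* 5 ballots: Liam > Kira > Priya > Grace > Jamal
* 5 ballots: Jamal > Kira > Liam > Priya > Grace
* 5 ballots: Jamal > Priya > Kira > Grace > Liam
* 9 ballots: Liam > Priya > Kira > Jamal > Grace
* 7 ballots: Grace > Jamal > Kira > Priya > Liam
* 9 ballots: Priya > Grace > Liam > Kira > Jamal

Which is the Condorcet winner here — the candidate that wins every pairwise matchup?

Priya

Priya vs Grace: 33–7
Priya vs Kira: 23–17
Priya vs Liam: 21–19
Priya vs Jamal: 23–17
Priya beats every other candidate.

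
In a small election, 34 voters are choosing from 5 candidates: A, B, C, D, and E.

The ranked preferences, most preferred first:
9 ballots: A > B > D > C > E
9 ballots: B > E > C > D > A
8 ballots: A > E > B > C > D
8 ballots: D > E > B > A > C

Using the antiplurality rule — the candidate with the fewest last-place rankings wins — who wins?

Last-place votes: A 9, B 0, C 8, D 8, E 9.

B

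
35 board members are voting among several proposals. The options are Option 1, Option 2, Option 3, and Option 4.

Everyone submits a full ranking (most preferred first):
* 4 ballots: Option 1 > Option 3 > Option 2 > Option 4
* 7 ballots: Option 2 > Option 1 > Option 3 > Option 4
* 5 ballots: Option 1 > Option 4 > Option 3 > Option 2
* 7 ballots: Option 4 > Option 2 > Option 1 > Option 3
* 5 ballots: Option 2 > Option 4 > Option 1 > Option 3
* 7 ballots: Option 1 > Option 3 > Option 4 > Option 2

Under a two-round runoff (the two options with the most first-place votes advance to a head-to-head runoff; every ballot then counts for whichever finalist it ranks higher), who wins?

Round 1 first-place votes: Option 1 16, Option 2 12, Option 3 0, Option 4 7. Option 1 and Option 2 advance.
Runoff: Option 1 is ranked above Option 2 on 16 ballots, Option 2 above Option 1 on 19.

Option 2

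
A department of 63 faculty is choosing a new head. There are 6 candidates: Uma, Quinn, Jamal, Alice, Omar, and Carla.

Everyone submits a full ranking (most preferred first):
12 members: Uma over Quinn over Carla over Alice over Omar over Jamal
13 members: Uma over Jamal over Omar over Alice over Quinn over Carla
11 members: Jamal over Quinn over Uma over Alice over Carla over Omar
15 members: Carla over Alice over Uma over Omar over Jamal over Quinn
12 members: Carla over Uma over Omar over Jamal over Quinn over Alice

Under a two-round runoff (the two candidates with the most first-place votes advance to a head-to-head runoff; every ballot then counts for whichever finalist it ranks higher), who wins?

Uma

Round 1 first-place votes: Uma 25, Quinn 0, Jamal 11, Alice 0, Omar 0, Carla 27. Carla and Uma advance.
Runoff: Carla is ranked above Uma on 27 ballots, Uma above Carla on 36.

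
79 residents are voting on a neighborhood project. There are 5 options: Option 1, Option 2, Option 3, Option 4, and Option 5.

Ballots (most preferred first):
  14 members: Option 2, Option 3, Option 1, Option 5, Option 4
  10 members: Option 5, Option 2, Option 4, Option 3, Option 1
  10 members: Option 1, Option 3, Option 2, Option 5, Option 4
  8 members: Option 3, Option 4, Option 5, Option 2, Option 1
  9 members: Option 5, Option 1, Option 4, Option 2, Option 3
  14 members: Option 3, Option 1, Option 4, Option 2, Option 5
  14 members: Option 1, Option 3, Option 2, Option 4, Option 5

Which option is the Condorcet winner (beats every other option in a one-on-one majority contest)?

Option 3 vs Option 1: 46–33
Option 3 vs Option 2: 46–33
Option 3 vs Option 4: 60–19
Option 3 vs Option 5: 60–19
Option 3 beats every other option.

Option 3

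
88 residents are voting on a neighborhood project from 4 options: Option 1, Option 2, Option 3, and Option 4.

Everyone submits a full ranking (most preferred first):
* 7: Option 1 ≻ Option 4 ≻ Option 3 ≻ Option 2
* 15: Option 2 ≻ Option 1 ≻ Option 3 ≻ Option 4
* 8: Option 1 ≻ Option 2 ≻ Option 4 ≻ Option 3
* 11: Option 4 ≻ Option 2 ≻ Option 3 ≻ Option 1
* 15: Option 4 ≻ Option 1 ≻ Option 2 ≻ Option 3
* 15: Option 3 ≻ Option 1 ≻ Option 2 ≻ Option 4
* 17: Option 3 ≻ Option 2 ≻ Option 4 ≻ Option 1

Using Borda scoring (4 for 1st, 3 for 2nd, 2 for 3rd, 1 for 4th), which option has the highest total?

Option 1: 7×4 + 15×3 + 8×4 + 11×1 + 15×3 + 15×3 + 17×1 = 223
Option 2: 7×1 + 15×4 + 8×3 + 11×3 + 15×2 + 15×2 + 17×3 = 235
Option 3: 7×2 + 15×2 + 8×1 + 11×2 + 15×1 + 15×4 + 17×4 = 217
Option 4: 7×3 + 15×1 + 8×2 + 11×4 + 15×4 + 15×1 + 17×2 = 205

Option 2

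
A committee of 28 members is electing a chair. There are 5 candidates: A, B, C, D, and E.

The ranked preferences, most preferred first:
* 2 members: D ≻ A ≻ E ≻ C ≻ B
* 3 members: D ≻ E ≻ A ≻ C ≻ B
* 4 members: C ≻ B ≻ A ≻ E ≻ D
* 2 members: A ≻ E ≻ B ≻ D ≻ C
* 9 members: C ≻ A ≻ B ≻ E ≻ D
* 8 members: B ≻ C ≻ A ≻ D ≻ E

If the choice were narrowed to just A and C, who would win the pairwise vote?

A is ranked above C on 7 ballots; C above A on 21.

C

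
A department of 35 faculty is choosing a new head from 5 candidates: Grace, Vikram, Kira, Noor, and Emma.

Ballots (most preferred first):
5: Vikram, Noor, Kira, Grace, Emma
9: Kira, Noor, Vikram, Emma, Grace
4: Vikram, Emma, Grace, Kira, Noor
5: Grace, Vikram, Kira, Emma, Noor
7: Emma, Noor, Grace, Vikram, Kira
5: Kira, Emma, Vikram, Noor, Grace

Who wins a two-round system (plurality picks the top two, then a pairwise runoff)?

Round 1 first-place votes: Grace 5, Vikram 9, Kira 14, Noor 0, Emma 7. Kira and Vikram advance.
Runoff: Kira is ranked above Vikram on 14 ballots, Vikram above Kira on 21.

Vikram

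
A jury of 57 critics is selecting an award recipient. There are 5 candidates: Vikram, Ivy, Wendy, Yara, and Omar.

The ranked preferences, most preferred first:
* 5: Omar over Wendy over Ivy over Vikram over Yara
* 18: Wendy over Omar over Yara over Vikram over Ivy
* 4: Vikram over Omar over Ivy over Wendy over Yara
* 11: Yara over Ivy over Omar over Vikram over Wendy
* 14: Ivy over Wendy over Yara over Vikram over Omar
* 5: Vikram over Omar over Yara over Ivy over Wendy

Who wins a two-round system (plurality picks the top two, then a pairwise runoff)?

Ivy

Round 1 first-place votes: Vikram 9, Ivy 14, Wendy 18, Yara 11, Omar 5. Wendy and Ivy advance.
Runoff: Wendy is ranked above Ivy on 23 ballots, Ivy above Wendy on 34.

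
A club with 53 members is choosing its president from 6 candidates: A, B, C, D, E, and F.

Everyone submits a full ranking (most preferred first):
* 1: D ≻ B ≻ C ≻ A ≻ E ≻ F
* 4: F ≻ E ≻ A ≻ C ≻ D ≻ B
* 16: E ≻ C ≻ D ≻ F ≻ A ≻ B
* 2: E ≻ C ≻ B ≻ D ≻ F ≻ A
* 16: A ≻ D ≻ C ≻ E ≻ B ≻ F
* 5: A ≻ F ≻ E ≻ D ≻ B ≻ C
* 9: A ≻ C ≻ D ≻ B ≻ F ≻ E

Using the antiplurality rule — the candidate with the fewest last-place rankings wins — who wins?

D

Last-place votes: A 2, B 20, C 5, D 0, E 9, F 17.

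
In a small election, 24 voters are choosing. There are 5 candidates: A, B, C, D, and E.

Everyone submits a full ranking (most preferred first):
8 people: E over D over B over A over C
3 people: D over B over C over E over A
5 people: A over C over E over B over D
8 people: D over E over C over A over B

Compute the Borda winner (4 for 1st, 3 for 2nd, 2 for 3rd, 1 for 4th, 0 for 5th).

A: 8×1 + 3×0 + 5×4 + 8×1 = 36
B: 8×2 + 3×3 + 5×1 + 8×0 = 30
C: 8×0 + 3×2 + 5×3 + 8×2 = 37
D: 8×3 + 3×4 + 5×0 + 8×4 = 68
E: 8×4 + 3×1 + 5×2 + 8×3 = 69

E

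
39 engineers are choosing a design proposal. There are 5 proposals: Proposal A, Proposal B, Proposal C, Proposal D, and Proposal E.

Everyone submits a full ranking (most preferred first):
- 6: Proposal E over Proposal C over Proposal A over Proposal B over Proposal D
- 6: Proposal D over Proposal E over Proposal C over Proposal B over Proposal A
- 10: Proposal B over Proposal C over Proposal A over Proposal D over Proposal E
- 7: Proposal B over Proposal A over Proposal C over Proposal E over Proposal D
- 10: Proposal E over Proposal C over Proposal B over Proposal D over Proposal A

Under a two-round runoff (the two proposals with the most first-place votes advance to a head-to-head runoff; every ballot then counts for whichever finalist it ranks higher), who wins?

Proposal E

Round 1 first-place votes: Proposal A 0, Proposal B 17, Proposal C 0, Proposal D 6, Proposal E 16. Proposal B and Proposal E advance.
Runoff: Proposal B is ranked above Proposal E on 17 ballots, Proposal E above Proposal B on 22.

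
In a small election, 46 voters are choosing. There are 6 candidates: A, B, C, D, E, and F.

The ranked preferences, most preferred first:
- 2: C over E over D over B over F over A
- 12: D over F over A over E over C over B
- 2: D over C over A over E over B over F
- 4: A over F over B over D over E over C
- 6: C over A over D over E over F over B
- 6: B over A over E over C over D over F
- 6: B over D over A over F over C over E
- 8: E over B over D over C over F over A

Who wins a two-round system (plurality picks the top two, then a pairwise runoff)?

B

Round 1 first-place votes: A 4, B 12, C 8, D 14, E 8, F 0. D and B advance.
Runoff: D is ranked above B on 22 ballots, B above D on 24.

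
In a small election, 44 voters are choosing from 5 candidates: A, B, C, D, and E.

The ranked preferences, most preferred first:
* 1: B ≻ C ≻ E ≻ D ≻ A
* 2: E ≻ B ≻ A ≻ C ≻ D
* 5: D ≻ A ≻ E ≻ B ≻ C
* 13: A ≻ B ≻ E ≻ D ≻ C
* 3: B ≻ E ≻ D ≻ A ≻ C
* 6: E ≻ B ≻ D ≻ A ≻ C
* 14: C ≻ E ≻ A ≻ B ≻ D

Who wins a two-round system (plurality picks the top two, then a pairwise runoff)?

Round 1 first-place votes: A 13, B 4, C 14, D 5, E 8. C and A advance.
Runoff: C is ranked above A on 15 ballots, A above C on 29.

A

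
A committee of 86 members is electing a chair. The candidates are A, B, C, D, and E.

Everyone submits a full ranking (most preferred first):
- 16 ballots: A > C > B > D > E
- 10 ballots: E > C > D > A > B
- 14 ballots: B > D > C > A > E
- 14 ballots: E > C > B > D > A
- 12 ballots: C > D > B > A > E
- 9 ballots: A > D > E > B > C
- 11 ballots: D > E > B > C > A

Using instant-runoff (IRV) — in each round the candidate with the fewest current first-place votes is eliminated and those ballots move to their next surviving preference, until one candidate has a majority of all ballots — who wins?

E

Round 1: A 25, B 14, C 12, D 11, E 24. D eliminated.
Round 2: A 25, B 14, C 12, E 35. C eliminated.
Round 3: A 25, B 26, E 35. A eliminated.
Round 4: B 42, E 44. E has a majority (≥44).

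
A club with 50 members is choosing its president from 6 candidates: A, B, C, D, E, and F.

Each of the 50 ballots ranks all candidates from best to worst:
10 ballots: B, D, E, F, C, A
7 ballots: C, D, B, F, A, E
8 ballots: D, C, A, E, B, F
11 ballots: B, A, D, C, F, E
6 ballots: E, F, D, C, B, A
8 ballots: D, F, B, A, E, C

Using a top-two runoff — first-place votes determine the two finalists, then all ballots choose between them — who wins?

Round 1 first-place votes: A 0, B 21, C 7, D 16, E 6, F 0. B and D advance.
Runoff: B is ranked above D on 21 ballots, D above B on 29.

D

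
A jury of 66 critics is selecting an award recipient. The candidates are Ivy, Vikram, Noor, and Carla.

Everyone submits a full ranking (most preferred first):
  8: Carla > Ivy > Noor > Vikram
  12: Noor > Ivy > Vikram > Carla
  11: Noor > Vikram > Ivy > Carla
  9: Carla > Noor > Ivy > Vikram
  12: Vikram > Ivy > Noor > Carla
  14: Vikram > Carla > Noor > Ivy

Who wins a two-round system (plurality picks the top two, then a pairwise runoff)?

Round 1 first-place votes: Ivy 0, Vikram 26, Noor 23, Carla 17. Vikram and Noor advance.
Runoff: Vikram is ranked above Noor on 26 ballots, Noor above Vikram on 40.

Noor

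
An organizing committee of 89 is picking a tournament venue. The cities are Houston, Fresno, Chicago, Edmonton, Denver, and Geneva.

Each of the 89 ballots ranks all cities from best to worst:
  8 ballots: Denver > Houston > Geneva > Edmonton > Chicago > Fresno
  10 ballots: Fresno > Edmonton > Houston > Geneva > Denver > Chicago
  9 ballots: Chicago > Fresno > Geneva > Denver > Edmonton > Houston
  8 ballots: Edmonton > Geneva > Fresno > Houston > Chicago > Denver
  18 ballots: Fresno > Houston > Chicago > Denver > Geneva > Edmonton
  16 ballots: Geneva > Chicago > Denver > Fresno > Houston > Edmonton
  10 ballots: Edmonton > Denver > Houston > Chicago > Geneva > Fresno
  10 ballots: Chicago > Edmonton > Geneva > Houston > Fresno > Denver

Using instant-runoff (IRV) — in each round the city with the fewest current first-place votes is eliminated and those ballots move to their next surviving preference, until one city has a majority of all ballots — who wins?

Round 1: Houston 0, Fresno 28, Chicago 19, Edmonton 18, Denver 8, Geneva 16. Houston eliminated.
Round 2: Fresno 28, Chicago 19, Edmonton 18, Denver 8, Geneva 16. Denver eliminated.
Round 3: Fresno 28, Chicago 19, Edmonton 18, Geneva 24. Edmonton eliminated.
Round 4: Fresno 28, Chicago 29, Geneva 32. Fresno eliminated.
Round 5: Chicago 47, Geneva 42. Chicago has a majority (≥45).

Chicago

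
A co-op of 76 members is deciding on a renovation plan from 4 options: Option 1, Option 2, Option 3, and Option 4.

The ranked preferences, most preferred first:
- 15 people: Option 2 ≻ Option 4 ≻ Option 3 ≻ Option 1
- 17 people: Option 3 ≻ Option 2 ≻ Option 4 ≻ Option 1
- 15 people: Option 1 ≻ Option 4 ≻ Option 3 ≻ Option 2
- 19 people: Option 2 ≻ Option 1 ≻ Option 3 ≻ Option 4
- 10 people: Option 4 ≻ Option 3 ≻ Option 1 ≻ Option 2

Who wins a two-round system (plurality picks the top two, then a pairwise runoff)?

Option 3

Round 1 first-place votes: Option 1 15, Option 2 34, Option 3 17, Option 4 10. Option 2 and Option 3 advance.
Runoff: Option 2 is ranked above Option 3 on 34 ballots, Option 3 above Option 2 on 42.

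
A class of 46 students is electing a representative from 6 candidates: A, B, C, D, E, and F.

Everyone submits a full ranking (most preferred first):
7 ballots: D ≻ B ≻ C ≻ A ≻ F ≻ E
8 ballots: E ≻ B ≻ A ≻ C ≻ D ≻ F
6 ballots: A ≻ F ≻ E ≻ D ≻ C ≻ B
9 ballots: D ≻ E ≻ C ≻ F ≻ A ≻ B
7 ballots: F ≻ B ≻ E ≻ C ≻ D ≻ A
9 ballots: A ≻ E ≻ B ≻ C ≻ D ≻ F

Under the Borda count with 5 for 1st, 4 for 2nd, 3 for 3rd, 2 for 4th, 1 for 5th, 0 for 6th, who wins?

E

A: 7×2 + 8×3 + 6×5 + 9×1 + 7×0 + 9×5 = 122
B: 7×4 + 8×4 + 6×0 + 9×0 + 7×4 + 9×3 = 115
C: 7×3 + 8×2 + 6×1 + 9×3 + 7×2 + 9×2 = 102
D: 7×5 + 8×1 + 6×2 + 9×5 + 7×1 + 9×1 = 116
E: 7×0 + 8×5 + 6×3 + 9×4 + 7×3 + 9×4 = 151
F: 7×1 + 8×0 + 6×4 + 9×2 + 7×5 + 9×0 = 84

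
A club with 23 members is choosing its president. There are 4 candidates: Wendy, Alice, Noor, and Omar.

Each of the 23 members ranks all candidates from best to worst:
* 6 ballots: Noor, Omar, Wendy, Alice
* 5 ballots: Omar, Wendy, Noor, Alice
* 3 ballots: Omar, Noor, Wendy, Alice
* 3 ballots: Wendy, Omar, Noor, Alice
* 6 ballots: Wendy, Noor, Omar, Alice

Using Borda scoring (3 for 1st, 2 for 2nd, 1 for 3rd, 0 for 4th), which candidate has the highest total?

Omar

Wendy: 6×1 + 5×2 + 3×1 + 3×3 + 6×3 = 46
Alice: 6×0 + 5×0 + 3×0 + 3×0 + 6×0 = 0
Noor: 6×3 + 5×1 + 3×2 + 3×1 + 6×2 = 44
Omar: 6×2 + 5×3 + 3×3 + 3×2 + 6×1 = 48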